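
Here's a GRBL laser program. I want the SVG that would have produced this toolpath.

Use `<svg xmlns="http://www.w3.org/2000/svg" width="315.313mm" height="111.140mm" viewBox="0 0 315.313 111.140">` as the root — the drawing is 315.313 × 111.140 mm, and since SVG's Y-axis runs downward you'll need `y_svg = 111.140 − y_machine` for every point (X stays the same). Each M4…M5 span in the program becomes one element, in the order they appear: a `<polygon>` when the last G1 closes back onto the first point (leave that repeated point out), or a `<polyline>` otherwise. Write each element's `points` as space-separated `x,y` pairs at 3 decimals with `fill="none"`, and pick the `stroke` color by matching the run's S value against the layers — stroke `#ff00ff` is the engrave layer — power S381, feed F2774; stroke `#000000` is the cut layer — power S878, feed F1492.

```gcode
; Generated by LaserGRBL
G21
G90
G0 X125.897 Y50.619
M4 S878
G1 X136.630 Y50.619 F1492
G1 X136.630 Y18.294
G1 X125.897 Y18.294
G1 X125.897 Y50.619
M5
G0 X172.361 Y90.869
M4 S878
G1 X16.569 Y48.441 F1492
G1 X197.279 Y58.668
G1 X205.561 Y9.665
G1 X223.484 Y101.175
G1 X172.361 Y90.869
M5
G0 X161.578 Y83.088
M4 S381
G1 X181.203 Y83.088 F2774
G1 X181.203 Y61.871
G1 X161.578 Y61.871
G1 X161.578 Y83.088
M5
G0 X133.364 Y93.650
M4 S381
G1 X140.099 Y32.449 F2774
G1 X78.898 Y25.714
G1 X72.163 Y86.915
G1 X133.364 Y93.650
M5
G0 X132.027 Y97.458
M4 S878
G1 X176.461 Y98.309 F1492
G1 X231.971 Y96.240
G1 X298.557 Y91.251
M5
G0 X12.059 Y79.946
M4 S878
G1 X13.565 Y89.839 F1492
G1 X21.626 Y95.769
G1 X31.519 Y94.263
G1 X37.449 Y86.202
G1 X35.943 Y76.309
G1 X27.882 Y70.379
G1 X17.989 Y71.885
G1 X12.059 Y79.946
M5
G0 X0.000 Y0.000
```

y_svg = 111.140 − y_m.

[1] S878→`#000000` (cut); closed run; points: 125.897,60.521 136.630,60.521 136.630,92.846 125.897,92.846

[2] S878→`#000000` (cut); closed run; points: 172.361,20.271 16.569,62.699 197.279,52.472 205.561,101.475 223.484,9.965

[3] S381→`#ff00ff` (engrave); closed run; points: 161.578,28.052 181.203,28.052 181.203,49.269 161.578,49.269

[4] S381→`#ff00ff` (engrave); closed run; points: 133.364,17.490 140.099,78.691 78.898,85.426 72.163,24.225

[5] S878→`#000000` (cut); open run; points: 132.027,13.682 176.461,12.831 231.971,14.900 298.557,19.889

[6] S878→`#000000` (cut); closed run; points: 12.059,31.194 13.565,21.301 21.626,15.371 31.519,16.877 37.449,24.938 35.943,34.831 27.882,40.761 17.989,39.255

<svg xmlns="http://www.w3.org/2000/svg" width="315.313mm" height="111.140mm" viewBox="0 0 315.313 111.140">
  <polygon points="125.897,60.521 136.630,60.521 136.630,92.846 125.897,92.846" fill="none" stroke="#000000"/>
  <polygon points="172.361,20.271 16.569,62.699 197.279,52.472 205.561,101.475 223.484,9.965" fill="none" stroke="#000000"/>
  <polygon points="161.578,28.052 181.203,28.052 181.203,49.269 161.578,49.269" fill="none" stroke="#ff00ff"/>
  <polygon points="133.364,17.490 140.099,78.691 78.898,85.426 72.163,24.225" fill="none" stroke="#ff00ff"/>
  <polyline points="132.027,13.682 176.461,12.831 231.971,14.900 298.557,19.889" fill="none" stroke="#000000"/>
  <polygon points="12.059,31.194 13.565,21.301 21.626,15.371 31.519,16.877 37.449,24.938 35.943,34.831 27.882,40.761 17.989,39.255" fill="none" stroke="#000000"/>
</svg>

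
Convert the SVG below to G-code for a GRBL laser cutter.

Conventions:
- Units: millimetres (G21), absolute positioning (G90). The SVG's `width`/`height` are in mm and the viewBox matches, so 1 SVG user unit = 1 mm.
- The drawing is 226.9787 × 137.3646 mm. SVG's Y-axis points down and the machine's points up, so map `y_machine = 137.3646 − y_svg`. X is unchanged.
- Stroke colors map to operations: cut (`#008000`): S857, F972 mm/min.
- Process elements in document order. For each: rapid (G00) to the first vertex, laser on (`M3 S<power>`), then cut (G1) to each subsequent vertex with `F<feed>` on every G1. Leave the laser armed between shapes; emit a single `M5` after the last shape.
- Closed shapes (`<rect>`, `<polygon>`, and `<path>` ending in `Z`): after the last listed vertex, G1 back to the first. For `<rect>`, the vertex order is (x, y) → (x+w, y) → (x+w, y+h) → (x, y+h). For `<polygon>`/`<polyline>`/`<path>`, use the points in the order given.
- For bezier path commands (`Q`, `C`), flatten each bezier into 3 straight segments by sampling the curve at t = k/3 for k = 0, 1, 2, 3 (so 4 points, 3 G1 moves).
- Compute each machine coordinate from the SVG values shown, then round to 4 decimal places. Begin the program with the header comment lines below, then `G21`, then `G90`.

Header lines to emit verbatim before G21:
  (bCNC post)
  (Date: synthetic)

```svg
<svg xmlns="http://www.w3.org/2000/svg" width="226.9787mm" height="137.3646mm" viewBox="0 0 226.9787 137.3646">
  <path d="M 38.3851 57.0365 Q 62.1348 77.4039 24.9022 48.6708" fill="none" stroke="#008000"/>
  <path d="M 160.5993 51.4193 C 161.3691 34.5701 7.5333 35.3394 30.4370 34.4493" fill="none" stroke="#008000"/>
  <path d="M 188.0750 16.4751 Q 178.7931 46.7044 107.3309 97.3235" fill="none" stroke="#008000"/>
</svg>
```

Since the viewBox matches the mm dimensions, user units are millimetres directly. The only transform is the Y-flip y_m = 137.3646 − y_svg.

Shape 1 is a quadratic bezier drawn with `<path>`. Its stroke #008000 means cut at S857, F972. After flipping Y the toolpath is (38.3851,80.3281) → (47.4424,72.2054) → (42.9481,74.9940) → (24.9022,88.6938).

Shape 2 is a cubic bezier drawn with `<path>`. Its stroke #008000 means cut at S857, F972. After flipping Y the toolpath is (160.5993,85.9453) → (122.1059,97.6357) → (54.1744,101.8643) → (30.4370,102.9153).

Shape 3 is a quadratic bezier drawn with `<path>`. Its stroke #008000 means cut at S857, F972. After flipping Y the toolpath is (188.0750,120.8895) → (174.9781,98.4711) → (148.0634,71.5216) → (107.3309,40.0411).

(bCNC post)
(Date: synthetic)
G21
G90
G00 X38.3851 Y80.3281
M3 S857
G1 X47.4424 Y72.2054 F972
G1 X42.9481 Y74.9940 F972
G1 X24.9022 Y88.6938 F972
G00 X160.5993 Y85.9453
M3 S857
G1 X122.1059 Y97.6357 F972
G1 X54.1744 Y101.8643 F972
G1 X30.4370 Y102.9153 F972
G00 X188.0750 Y120.8895
M3 S857
G1 X174.9781 Y98.4711 F972
G1 X148.0634 Y71.5216 F972
G1 X107.3309 Y40.0411 F972
M5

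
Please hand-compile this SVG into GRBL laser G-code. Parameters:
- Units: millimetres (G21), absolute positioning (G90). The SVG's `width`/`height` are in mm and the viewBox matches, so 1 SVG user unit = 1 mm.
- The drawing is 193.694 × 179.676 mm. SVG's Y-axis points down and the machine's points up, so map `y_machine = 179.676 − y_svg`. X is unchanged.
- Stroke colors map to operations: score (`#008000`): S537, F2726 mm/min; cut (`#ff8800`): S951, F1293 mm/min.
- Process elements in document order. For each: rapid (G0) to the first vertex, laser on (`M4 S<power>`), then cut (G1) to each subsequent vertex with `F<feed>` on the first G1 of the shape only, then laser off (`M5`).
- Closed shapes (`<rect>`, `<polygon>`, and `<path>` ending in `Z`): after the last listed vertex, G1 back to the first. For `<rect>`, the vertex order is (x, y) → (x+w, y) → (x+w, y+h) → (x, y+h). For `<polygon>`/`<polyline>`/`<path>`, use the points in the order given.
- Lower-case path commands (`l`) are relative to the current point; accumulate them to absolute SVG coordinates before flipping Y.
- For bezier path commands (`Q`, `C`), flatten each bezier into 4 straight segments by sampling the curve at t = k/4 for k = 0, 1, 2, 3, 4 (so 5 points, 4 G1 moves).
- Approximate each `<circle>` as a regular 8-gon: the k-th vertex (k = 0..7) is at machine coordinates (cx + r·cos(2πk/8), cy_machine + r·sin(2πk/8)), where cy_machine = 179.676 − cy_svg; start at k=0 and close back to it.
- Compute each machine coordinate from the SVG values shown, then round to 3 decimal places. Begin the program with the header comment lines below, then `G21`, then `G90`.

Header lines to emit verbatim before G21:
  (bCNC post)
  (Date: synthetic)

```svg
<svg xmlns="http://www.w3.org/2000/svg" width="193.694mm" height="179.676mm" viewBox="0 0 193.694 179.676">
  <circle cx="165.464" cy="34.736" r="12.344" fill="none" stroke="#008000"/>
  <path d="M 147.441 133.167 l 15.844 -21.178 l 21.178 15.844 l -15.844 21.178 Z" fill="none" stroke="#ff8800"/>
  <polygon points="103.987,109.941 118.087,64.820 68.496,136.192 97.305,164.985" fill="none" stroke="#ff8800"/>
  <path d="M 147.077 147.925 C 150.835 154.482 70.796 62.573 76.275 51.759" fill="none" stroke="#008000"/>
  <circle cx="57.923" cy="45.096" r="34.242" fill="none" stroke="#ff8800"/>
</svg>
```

Since the viewBox matches the mm dimensions, user units are millimetres directly. The only transform is the Y-flip y_m = 179.676 − y_svg.

Shape 1 is a circle drawn with `<circle>`. Its stroke #008000 means score at S537, F2726. After flipping Y the toolpath is (177.808,144.940) → (174.193,153.669) → (165.464,157.284) → (156.735,153.669) → (153.120,144.940) → (156.735,136.211) → (165.464,132.596) → (174.193,136.211) → (177.808,144.940), returning to the start.

Shape 2 is a regular polygon drawn with `<path>`. Its stroke #ff8800 means cut at S951, F1293. After flipping Y the toolpath is (147.441,46.509) → (163.285,67.687) → (184.463,51.843) → (168.619,30.665) → (147.441,46.509), returning to the start.

Shape 3 is a closed polygon drawn with `<polygon>`. Its stroke #ff8800 means cut at S951, F1293. After flipping Y the toolpath is (103.987,69.735) → (118.087,114.856) → (68.496,43.484) → (97.305,14.691) → (103.987,69.735), returning to the start.

Shape 4 is a cubic bezier drawn with `<path>`. Its stroke #008000 means score at S537, F2726. After flipping Y the toolpath is (147.077,31.751) → (136.829,42.490) → (111.031,73.320) → (85.555,107.407) → (76.275,127.917).

Shape 5 is a circle drawn with `<circle>`. Its stroke #ff8800 means cut at S951, F1293. After flipping Y the toolpath is (92.165,134.580) → (82.136,158.793) → (57.923,168.822) → (33.710,158.793) → (23.681,134.580) → (33.710,110.367) → (57.923,100.338) → (82.136,110.367) → (92.165,134.580), returning to the start.

(bCNC post)
(Date: synthetic)
G21
G90
G0 X177.808 Y144.940
M4 S537
G1 X174.193 Y153.669 F2726
G1 X165.464 Y157.284
G1 X156.735 Y153.669
G1 X153.120 Y144.940
G1 X156.735 Y136.211
G1 X165.464 Y132.596
G1 X174.193 Y136.211
G1 X177.808 Y144.940
M5
G0 X147.441 Y46.509
M4 S951
G1 X163.285 Y67.687 F1293
G1 X184.463 Y51.843
G1 X168.619 Y30.665
G1 X147.441 Y46.509
M5
G0 X103.987 Y69.735
M4 S951
G1 X118.087 Y114.856 F1293
G1 X68.496 Y43.484
G1 X97.305 Y14.691
G1 X103.987 Y69.735
M5
G0 X147.077 Y31.751
M4 S537
G1 X136.829 Y42.490 F2726
G1 X111.031 Y73.320
G1 X85.555 Y107.407
G1 X76.275 Y127.917
M5
G0 X92.165 Y134.580
M4 S951
G1 X82.136 Y158.793 F1293
G1 X57.923 Y168.822
G1 X33.710 Y158.793
G1 X23.681 Y134.580
G1 X33.710 Y110.367
G1 X57.923 Y100.338
G1 X82.136 Y110.367
G1 X92.165 Y134.580
M5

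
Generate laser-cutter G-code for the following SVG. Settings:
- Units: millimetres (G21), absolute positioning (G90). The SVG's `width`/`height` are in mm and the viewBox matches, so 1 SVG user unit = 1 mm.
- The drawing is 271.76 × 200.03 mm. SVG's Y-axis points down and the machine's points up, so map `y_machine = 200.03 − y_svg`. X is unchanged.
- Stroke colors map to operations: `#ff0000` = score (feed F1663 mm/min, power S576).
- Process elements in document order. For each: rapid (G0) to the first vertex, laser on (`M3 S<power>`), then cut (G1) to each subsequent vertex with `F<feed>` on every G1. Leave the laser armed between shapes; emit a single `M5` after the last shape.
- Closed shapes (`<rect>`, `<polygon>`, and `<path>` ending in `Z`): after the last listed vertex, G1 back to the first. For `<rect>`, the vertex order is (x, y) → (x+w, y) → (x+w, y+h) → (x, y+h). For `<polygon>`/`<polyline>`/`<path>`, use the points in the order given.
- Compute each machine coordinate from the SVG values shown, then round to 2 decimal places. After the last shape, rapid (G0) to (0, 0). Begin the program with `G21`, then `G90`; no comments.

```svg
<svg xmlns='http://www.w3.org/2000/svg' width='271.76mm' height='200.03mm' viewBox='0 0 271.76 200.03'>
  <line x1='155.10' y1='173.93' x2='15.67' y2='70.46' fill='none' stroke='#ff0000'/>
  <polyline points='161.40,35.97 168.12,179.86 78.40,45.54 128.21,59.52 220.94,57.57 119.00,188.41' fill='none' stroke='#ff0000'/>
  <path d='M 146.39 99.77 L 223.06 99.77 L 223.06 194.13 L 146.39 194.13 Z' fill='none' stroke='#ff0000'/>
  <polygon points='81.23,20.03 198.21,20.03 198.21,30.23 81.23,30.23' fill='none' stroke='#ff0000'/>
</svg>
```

Since the viewBox matches the mm dimensions, user units are millimetres directly. The only transform is the Y-flip y_m = 200.03 − y_svg.

Shape 1 is a line segment drawn with `<line>`. Its stroke #ff0000 means score at S576, F1663. After flipping Y the toolpath is (155.10,26.10) → (15.67,129.57).

Shape 2 is a open polyline drawn with `<polyline>`. Its stroke #ff0000 means score at S576, F1663. After flipping Y the toolpath is (161.40,164.06) → (168.12,20.17) → (78.40,154.49) → (128.21,140.51) → (220.94,142.46) → (119.00,11.62).

Shape 3 is a rectangle drawn with `<path>`. Its stroke #ff0000 means score at S576, F1663. After flipping Y the toolpath is (146.39,100.26) → (223.06,100.26) → (223.06,5.90) → (146.39,5.90) → (146.39,100.26), returning to the start.

Shape 4 is a rectangle drawn with `<polygon>`. Its stroke #ff0000 means score at S576, F1663. After flipping Y the toolpath is (81.23,180.00) → (198.21,180.00) → (198.21,169.80) → (81.23,169.80) → (81.23,180.00), returning to the start.

G21
G90
G0 X155.10 Y26.10
M3 S576
G1 X15.67 Y129.57 F1663
G0 X161.40 Y164.06
M3 S576
G1 X168.12 Y20.17 F1663
G1 X78.40 Y154.49 F1663
G1 X128.21 Y140.51 F1663
G1 X220.94 Y142.46 F1663
G1 X119.00 Y11.62 F1663
G0 X146.39 Y100.26
M3 S576
G1 X223.06 Y100.26 F1663
G1 X223.06 Y5.90 F1663
G1 X146.39 Y5.90 F1663
G1 X146.39 Y100.26 F1663
G0 X81.23 Y180.00
M3 S576
G1 X198.21 Y180.00 F1663
G1 X198.21 Y169.80 F1663
G1 X81.23 Y169.80 F1663
G1 X81.23 Y180.00 F1663
M5
G0 X0.00 Y0.00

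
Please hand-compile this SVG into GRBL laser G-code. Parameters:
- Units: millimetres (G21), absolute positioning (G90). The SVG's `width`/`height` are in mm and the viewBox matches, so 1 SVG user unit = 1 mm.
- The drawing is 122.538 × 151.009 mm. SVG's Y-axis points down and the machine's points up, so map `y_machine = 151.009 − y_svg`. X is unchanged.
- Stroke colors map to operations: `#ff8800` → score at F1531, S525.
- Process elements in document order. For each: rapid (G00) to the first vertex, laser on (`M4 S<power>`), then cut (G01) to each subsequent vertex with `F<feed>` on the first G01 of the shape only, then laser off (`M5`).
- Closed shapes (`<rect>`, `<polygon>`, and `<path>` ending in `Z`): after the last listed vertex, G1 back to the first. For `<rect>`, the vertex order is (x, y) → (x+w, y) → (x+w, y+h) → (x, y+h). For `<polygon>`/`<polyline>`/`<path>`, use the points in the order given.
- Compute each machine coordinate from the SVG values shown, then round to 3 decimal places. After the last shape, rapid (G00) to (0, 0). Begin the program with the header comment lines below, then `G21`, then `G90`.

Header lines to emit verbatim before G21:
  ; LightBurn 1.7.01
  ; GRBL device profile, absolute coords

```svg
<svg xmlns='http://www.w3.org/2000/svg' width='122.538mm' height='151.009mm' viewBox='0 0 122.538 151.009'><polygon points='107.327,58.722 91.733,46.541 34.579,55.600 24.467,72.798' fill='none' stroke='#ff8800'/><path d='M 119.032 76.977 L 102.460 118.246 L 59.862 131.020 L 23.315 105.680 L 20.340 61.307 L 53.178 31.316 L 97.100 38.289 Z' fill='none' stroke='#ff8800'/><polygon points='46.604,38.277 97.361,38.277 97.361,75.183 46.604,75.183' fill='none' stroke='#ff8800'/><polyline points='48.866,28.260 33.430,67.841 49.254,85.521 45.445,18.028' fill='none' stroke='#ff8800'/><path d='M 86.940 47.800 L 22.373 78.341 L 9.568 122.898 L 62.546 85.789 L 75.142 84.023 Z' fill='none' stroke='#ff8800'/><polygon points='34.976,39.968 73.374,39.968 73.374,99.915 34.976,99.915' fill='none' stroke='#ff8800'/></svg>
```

; LightBurn 1.7.01
; GRBL device profile, absolute coords
G21
G90
G00 X107.327 Y92.287
M4 S525
G01 X91.733 Y104.468 F1531
G01 X34.579 Y95.409
G01 X24.467 Y78.211
G01 X107.327 Y92.287
M5
G00 X119.032 Y74.032
M4 S525
G01 X102.460 Y32.763 F1531
G01 X59.862 Y19.989
G01 X23.315 Y45.329
G01 X20.340 Y89.702
G01 X53.178 Y119.693
G01 X97.100 Y112.720
G01 X119.032 Y74.032
M5
G00 X46.604 Y112.732
M4 S525
G01 X97.361 Y112.732 F1531
G01 X97.361 Y75.826
G01 X46.604 Y75.826
G01 X46.604 Y112.732
M5
G00 X48.866 Y122.749
M4 S525
G01 X33.430 Y83.168 F1531
G01 X49.254 Y65.488
G01 X45.445 Y132.981
M5
G00 X86.940 Y103.209
M4 S525
G01 X22.373 Y72.668 F1531
G01 X9.568 Y28.111
G01 X62.546 Y65.220
G01 X75.142 Y66.986
G01 X86.940 Y103.209
M5
G00 X34.976 Y111.041
M4 S525
G01 X73.374 Y111.041 F1531
G01 X73.374 Y51.094
G01 X34.976 Y51.094
G01 X34.976 Y111.041
M5
G00 X0.000 Y0.000

1 u = 1 mm; y_m = 151.009 − y.

[1] `<polygon>` closed polygon, #ff8800→score S525 F1531: (107.327,92.287) → (91.733,104.468) → (34.579,95.409) → (24.467,78.211) → (107.327,92.287) (closed)

[2] `<path>` regular polygon, #ff8800→score S525 F1531: (119.032,74.032) → (102.460,32.763) → (59.862,19.989) → (23.315,45.329) → (20.340,89.702) → (53.178,119.693) → (97.100,112.720) → (119.032,74.032) (closed)

[3] `<polygon>` rectangle, #ff8800→score S525 F1531: (46.604,112.732) → (97.361,112.732) → (97.361,75.826) → (46.604,75.826) → (46.604,112.732) (closed)

[4] `<polyline>` open polyline, #ff8800→score S525 F1531: (48.866,122.749) → (33.430,83.168) → (49.254,65.488) → (45.445,132.981)

[5] `<path>` closed polygon, #ff8800→score S525 F1531: (86.940,103.209) → (22.373,72.668) → (9.568,28.111) → (62.546,65.220) → (75.142,66.986) → (86.940,103.209) (closed)

[6] `<polygon>` rectangle, #ff8800→score S525 F1531: (34.976,111.041) → (73.374,111.041) → (73.374,51.094) → (34.976,51.094) → (34.976,111.041) (closed)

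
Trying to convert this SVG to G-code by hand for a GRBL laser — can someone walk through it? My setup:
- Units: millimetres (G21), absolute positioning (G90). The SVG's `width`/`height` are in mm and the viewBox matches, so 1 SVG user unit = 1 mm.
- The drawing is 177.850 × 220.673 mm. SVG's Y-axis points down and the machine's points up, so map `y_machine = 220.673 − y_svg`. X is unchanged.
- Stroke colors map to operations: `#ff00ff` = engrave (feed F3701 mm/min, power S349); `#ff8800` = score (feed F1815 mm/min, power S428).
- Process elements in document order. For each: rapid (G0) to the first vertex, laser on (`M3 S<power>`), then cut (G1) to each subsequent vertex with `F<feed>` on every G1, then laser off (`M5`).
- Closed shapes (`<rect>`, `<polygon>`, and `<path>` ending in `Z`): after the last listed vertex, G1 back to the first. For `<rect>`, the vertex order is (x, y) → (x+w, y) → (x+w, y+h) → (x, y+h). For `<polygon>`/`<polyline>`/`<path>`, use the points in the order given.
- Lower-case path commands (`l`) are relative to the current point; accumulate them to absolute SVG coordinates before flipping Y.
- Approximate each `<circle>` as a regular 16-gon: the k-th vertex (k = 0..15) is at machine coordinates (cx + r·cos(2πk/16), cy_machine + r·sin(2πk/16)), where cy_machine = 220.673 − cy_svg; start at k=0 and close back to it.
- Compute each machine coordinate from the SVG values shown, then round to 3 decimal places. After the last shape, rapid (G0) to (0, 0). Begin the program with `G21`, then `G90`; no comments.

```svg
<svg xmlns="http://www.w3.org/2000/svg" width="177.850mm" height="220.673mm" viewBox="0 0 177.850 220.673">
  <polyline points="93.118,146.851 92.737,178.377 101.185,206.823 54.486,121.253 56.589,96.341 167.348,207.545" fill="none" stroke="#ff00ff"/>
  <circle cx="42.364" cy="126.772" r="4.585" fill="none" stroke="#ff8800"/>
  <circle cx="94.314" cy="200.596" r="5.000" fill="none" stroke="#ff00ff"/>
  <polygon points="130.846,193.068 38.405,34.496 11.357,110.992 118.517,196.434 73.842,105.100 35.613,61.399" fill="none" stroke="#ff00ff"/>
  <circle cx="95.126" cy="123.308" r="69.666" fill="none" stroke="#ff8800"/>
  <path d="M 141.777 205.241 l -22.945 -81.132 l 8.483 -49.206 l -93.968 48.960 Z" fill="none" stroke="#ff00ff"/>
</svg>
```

1 u = 1 mm; y_m = 220.673 − y.

[1] `<polyline>` open polyline, #ff00ff→engrave S349 F3701: (93.118,73.822) → (92.737,42.296) → (101.185,13.850) → (54.486,99.420) → (56.589,124.332) → (167.348,13.128)

[2] `<circle>` circle, #ff8800→score S428 F1815: (46.949,93.901) → (46.600,95.656) → (45.606,97.143) → (44.119,98.137) → (42.364,98.486) → (40.609,98.137) → (39.122,97.143) → (38.128,95.656) → (37.779,93.901) → (38.128,92.146) → (39.122,90.659) → (40.609,89.665) → (42.364,89.316) → (44.119,89.665) → (45.606,90.659) → (46.600,92.146) → (46.949,93.901) (closed)

[3] `<circle>` circle, #ff00ff→engrave S349 F3701: (99.314,20.077) → (98.933,21.990) → (97.850,23.613) → (96.227,24.696) → (94.314,25.077) → (92.401,24.696) → (90.778,23.613) → (89.695,21.990) → (89.314,20.077) → (89.695,18.164) → (90.778,16.541) → (92.401,15.458) → (94.314,15.077) → (96.227,15.458) → (97.850,16.541) → (98.933,18.164) → (99.314,20.077) (closed)

[4] `<polygon>` closed polygon, #ff00ff→engrave S349 F3701: (130.846,27.605) → (38.405,186.177) → (11.357,109.681) → (118.517,24.239) → (73.842,115.573) → (35.613,159.274) → (130.846,27.605) (closed)

[5] `<circle>` circle, #ff8800→score S428 F1815: (164.792,97.365) → (159.489,124.025) → (144.387,146.626) → (121.786,161.728) → (95.126,167.031) → (68.466,161.728) → (45.865,146.626) → (30.763,124.025) → (25.460,97.365) → (30.763,70.705) → (45.865,48.104) → (68.466,33.002) → (95.126,27.699) → (121.786,33.002) → (144.387,48.104) → (159.489,70.705) → (164.792,97.365) (closed)

[6] `<path>` closed polygon, #ff00ff→engrave S349 F3701: (141.777,15.432) → (118.832,96.564) → (127.315,145.770) → (33.347,96.810) → (141.777,15.432) (closed)

G21
G90
G0 X93.118 Y73.822
M3 S349
G1 X92.737 Y42.296 F3701
G1 X101.185 Y13.850 F3701
G1 X54.486 Y99.420 F3701
G1 X56.589 Y124.332 F3701
G1 X167.348 Y13.128 F3701
M5
G0 X46.949 Y93.901
M3 S428
G1 X46.600 Y95.656 F1815
G1 X45.606 Y97.143 F1815
G1 X44.119 Y98.137 F1815
G1 X42.364 Y98.486 F1815
G1 X40.609 Y98.137 F1815
G1 X39.122 Y97.143 F1815
G1 X38.128 Y95.656 F1815
G1 X37.779 Y93.901 F1815
G1 X38.128 Y92.146 F1815
G1 X39.122 Y90.659 F1815
G1 X40.609 Y89.665 F1815
G1 X42.364 Y89.316 F1815
G1 X44.119 Y89.665 F1815
G1 X45.606 Y90.659 F1815
G1 X46.600 Y92.146 F1815
G1 X46.949 Y93.901 F1815
M5
G0 X99.314 Y20.077
M3 S349
G1 X98.933 Y21.990 F3701
G1 X97.850 Y23.613 F3701
G1 X96.227 Y24.696 F3701
G1 X94.314 Y25.077 F3701
G1 X92.401 Y24.696 F3701
G1 X90.778 Y23.613 F3701
G1 X89.695 Y21.990 F3701
G1 X89.314 Y20.077 F3701
G1 X89.695 Y18.164 F3701
G1 X90.778 Y16.541 F3701
G1 X92.401 Y15.458 F3701
G1 X94.314 Y15.077 F3701
G1 X96.227 Y15.458 F3701
G1 X97.850 Y16.541 F3701
G1 X98.933 Y18.164 F3701
G1 X99.314 Y20.077 F3701
M5
G0 X130.846 Y27.605
M3 S349
G1 X38.405 Y186.177 F3701
G1 X11.357 Y109.681 F3701
G1 X118.517 Y24.239 F3701
G1 X73.842 Y115.573 F3701
G1 X35.613 Y159.274 F3701
G1 X130.846 Y27.605 F3701
M5
G0 X164.792 Y97.365
M3 S428
G1 X159.489 Y124.025 F1815
G1 X144.387 Y146.626 F1815
G1 X121.786 Y161.728 F1815
G1 X95.126 Y167.031 F1815
G1 X68.466 Y161.728 F1815
G1 X45.865 Y146.626 F1815
G1 X30.763 Y124.025 F1815
G1 X25.460 Y97.365 F1815
G1 X30.763 Y70.705 F1815
G1 X45.865 Y48.104 F1815
G1 X68.466 Y33.002 F1815
G1 X95.126 Y27.699 F1815
G1 X121.786 Y33.002 F1815
G1 X144.387 Y48.104 F1815
G1 X159.489 Y70.705 F1815
G1 X164.792 Y97.365 F1815
M5
G0 X141.777 Y15.432
M3 S349
G1 X118.832 Y96.564 F3701
G1 X127.315 Y145.770 F3701
G1 X33.347 Y96.810 F3701
G1 X141.777 Y15.432 F3701
M5
G0 X0.000 Y0.000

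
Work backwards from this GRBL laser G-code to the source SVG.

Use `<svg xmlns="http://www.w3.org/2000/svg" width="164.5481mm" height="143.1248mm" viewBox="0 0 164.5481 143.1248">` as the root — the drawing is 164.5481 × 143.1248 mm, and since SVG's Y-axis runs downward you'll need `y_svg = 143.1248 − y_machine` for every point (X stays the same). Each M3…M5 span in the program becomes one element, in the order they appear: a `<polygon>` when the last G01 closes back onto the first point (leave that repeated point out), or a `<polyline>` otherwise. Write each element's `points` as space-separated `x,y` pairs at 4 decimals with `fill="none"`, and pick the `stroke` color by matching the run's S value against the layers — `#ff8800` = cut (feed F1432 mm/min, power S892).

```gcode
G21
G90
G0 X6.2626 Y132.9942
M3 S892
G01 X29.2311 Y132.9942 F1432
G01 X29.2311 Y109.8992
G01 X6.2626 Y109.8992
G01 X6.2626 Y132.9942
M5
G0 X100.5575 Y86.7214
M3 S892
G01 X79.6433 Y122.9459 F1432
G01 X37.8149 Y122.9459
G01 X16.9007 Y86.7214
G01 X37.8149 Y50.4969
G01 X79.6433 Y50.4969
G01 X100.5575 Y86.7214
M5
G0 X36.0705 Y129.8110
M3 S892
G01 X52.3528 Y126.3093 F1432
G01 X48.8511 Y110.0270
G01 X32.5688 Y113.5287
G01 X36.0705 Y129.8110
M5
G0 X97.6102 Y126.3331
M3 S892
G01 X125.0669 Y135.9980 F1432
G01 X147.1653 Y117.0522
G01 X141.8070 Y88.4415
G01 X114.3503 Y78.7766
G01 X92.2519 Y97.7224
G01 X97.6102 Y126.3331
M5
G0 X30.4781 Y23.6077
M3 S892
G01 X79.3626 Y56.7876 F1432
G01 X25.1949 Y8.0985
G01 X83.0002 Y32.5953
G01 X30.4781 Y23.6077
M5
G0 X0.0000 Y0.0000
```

<svg xmlns="http://www.w3.org/2000/svg" width="164.5481mm" height="143.1248mm" viewBox="0 0 164.5481 143.1248">
  <polygon points="6.2626,10.1306 29.2311,10.1306 29.2311,33.2256 6.2626,33.2256" fill="none" stroke="#ff8800"/>
  <polygon points="100.5575,56.4034 79.6433,20.1789 37.8149,20.1789 16.9007,56.4034 37.8149,92.6279 79.6433,92.6279" fill="none" stroke="#ff8800"/>
  <polygon points="36.0705,13.3138 52.3528,16.8155 48.8511,33.0978 32.5688,29.5961" fill="none" stroke="#ff8800"/>
  <polygon points="97.6102,16.7917 125.0669,7.1268 147.1653,26.0726 141.8070,54.6833 114.3503,64.3482 92.2519,45.4024" fill="none" stroke="#ff8800"/>
  <polygon points="30.4781,119.5171 79.3626,86.3372 25.1949,135.0263 83.0002,110.5295" fill="none" stroke="#ff8800"/>
</svg>

Each laser-on run becomes one SVG element. Flip Y back into SVG space with y_svg = 143.1248 − y_machine. Every run uses S892, so all elements get stroke `#ff8800` (cut).

Run 1: The run returns to its start, so emit a `<polygon>` with points (Y-flipped): 6.2626,10.1306 29.2311,10.1306 29.2311,33.2256 6.2626,33.2256.

Run 2: The run returns to its start, so emit a `<polygon>` with points (Y-flipped): 100.5575,56.4034 79.6433,20.1789 37.8149,20.1789 16.9007,56.4034 37.8149,92.6279 79.6433,92.6279.

Run 3: The run returns to its start, so emit a `<polygon>` with points (Y-flipped): 36.0705,13.3138 52.3528,16.8155 48.8511,33.0978 32.5688,29.5961.

Run 4: The run returns to its start, so emit a `<polygon>` with points (Y-flipped): 97.6102,16.7917 125.0669,7.1268 147.1653,26.0726 141.8070,54.6833 114.3503,64.3482 92.2519,45.4024.

Run 5: The run returns to its start, so emit a `<polygon>` with points (Y-flipped): 30.4781,119.5171 79.3626,86.3372 25.1949,135.0263 83.0002,110.5295.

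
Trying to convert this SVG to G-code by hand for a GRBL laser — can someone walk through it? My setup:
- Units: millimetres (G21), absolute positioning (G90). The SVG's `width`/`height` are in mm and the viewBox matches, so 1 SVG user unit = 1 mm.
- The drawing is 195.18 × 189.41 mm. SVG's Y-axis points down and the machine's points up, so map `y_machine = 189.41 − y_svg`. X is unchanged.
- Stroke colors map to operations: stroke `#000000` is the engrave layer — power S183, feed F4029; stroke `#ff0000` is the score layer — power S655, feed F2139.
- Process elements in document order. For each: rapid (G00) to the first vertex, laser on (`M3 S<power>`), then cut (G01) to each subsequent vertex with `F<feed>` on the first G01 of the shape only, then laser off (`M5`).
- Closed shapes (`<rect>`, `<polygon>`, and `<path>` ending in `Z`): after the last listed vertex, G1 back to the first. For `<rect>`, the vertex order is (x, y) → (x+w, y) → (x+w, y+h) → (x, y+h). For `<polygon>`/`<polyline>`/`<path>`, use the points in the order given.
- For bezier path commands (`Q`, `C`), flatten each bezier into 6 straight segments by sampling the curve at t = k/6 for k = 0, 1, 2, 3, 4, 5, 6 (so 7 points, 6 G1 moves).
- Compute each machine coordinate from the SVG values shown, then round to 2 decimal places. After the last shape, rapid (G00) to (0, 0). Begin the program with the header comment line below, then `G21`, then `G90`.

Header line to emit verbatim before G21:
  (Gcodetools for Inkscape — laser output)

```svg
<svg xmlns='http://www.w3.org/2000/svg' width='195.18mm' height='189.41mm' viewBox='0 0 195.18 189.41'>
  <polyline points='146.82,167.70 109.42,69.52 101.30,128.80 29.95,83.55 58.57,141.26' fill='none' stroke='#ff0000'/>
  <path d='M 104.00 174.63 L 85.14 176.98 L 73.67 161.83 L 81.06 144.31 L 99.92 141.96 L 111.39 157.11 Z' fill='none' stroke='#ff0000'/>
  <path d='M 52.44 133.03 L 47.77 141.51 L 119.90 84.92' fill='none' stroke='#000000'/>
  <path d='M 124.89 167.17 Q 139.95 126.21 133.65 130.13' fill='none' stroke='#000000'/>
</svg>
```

(Gcodetools for Inkscape — laser output)
G21
G90
G00 X146.82 Y21.71
M3 S655
G01 X109.42 Y119.89 F2139
G01 X101.30 Y60.61
G01 X29.95 Y105.86
G01 X58.57 Y48.15
M5
G00 X104.00 Y14.78
M3 S655
G01 X85.14 Y12.43 F2139
G01 X73.67 Y27.58
G01 X81.06 Y45.10
G01 X99.92 Y47.45
G01 X111.39 Y32.30
G01 X104.00 Y14.78
M5
G00 X52.44 Y56.38
M3 S183
G01 X47.77 Y47.90 F4029
G01 X119.90 Y104.49
M5
G00 X124.89 Y22.24
M3 S183
G01 X129.32 Y34.65 F4029
G01 X132.56 Y44.56
G01 X134.61 Y51.98
G01 X135.48 Y56.91
G01 X135.16 Y59.34
G01 X133.65 Y59.28
M5
G00 X0.00 Y0.00

Since the viewBox matches the mm dimensions, user units are millimetres directly. The only transform is the Y-flip y_m = 189.41 − y_svg.

Shape 1 is a open polyline drawn with `<polyline>`. Its stroke #ff0000 means score at S655, F2139. After flipping Y the toolpath is (146.82,21.71) → (109.42,119.89) → (101.30,60.61) → (29.95,105.86) → (58.57,48.15).

Shape 2 is a regular polygon drawn with `<path>`. Its stroke #ff0000 means score at S655, F2139. After flipping Y the toolpath is (104.00,14.78) → (85.14,12.43) → (73.67,27.58) → (81.06,45.10) → (99.92,47.45) → (111.39,32.30) → (104.00,14.78), returning to the start.

Shape 3 is a open polyline drawn with `<path>`. Its stroke #000000 means engrave at S183, F4029. After flipping Y the toolpath is (52.44,56.38) → (47.77,47.90) → (119.90,104.49).

Shape 4 is a quadratic bezier drawn with `<path>`. Its stroke #000000 means engrave at S183, F4029. After flipping Y the toolpath is (124.89,22.24) → (129.32,34.65) → (132.56,44.56) → (134.61,51.98) → (135.48,56.91) → (135.16,59.34) → (133.65,59.28).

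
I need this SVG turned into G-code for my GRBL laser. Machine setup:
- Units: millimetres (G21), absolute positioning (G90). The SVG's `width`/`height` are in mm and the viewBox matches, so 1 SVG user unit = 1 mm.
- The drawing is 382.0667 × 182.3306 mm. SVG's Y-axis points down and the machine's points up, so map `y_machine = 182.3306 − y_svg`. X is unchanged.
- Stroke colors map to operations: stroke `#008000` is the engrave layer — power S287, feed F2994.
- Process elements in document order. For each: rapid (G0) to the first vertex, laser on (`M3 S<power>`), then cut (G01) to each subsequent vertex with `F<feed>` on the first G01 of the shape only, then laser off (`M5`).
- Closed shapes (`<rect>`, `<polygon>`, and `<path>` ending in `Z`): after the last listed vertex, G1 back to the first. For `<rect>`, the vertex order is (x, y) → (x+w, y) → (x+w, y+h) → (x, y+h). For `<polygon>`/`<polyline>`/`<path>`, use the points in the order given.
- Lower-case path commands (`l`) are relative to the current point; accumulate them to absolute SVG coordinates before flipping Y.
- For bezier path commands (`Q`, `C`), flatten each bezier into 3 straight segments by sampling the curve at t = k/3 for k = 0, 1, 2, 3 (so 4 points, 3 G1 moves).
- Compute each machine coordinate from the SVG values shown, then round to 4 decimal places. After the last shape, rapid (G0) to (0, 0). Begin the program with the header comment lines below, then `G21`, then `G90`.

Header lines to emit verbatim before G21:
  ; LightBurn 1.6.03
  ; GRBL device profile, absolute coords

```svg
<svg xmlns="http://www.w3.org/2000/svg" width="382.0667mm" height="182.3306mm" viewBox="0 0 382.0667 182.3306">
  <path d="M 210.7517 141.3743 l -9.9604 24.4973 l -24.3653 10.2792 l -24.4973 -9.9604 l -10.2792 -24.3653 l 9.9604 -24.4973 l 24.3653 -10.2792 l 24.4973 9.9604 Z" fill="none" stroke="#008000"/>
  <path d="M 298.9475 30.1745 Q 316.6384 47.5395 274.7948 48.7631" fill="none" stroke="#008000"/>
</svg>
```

1 u = 1 mm; y_m = 182.3306 − y.

[1] `<path>` regular polygon, #008000→engrave S287 F2994: (210.7517,40.9563) → (200.7913,16.4590) → (176.4260,6.1798) → (151.9287,16.1402) → (141.6495,40.5055) → (151.6099,65.0028) → (175.9752,75.2820) → (200.4725,65.3216) → (210.7517,40.9563) (closed)

[2] `<path>` quadratic bezier, #008000→engrave S287 F2994: (298.9475,152.1561) → (304.1265,142.3729) → (296.0756,136.1767) → (274.7948,133.5675)

; LightBurn 1.6.03
; GRBL device profile, absolute coords
G21
G90
G0 X210.7517 Y40.9563
M3 S287
G01 X200.7913 Y16.4590 F2994
G01 X176.4260 Y6.1798
G01 X151.9287 Y16.1402
G01 X141.6495 Y40.5055
G01 X151.6099 Y65.0028
G01 X175.9752 Y75.2820
G01 X200.4725 Y65.3216
G01 X210.7517 Y40.9563
M5
G0 X298.9475 Y152.1561
M3 S287
G01 X304.1265 Y142.3729 F2994
G01 X296.0756 Y136.1767
G01 X274.7948 Y133.5675
M5
G0 X0.0000 Y0.0000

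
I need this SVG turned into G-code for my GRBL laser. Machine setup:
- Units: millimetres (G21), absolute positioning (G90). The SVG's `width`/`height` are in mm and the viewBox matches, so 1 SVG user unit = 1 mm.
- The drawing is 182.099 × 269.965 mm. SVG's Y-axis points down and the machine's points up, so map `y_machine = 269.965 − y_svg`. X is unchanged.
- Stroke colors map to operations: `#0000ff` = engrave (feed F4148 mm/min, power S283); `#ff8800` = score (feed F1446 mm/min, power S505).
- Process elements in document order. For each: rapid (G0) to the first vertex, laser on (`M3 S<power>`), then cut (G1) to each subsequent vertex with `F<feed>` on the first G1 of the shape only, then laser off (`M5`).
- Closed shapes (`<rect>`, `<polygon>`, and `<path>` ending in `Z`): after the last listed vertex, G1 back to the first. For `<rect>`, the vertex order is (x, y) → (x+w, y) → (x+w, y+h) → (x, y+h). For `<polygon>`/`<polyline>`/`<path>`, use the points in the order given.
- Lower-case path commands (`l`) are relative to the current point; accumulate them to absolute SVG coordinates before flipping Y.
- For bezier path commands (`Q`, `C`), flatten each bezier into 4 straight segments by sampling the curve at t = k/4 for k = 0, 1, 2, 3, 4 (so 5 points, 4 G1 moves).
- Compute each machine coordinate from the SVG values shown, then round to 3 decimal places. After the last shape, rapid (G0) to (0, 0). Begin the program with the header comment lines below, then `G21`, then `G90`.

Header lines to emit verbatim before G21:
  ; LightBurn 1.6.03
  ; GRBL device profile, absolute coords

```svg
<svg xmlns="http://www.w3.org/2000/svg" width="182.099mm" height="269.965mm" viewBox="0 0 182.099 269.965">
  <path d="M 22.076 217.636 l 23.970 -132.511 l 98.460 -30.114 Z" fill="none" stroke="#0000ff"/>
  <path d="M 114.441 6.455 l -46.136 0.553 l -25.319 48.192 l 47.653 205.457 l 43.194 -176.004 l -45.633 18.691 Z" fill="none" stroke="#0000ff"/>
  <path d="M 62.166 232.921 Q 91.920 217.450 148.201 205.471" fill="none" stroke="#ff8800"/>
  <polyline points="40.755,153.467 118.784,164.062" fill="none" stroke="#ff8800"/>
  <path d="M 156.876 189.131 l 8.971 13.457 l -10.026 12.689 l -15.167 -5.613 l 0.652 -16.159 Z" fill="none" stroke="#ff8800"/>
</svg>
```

; LightBurn 1.6.03
; GRBL device profile, absolute coords
G21
G90
G0 X22.076 Y52.329
M3 S283
G1 X46.046 Y184.840 F4148
G1 X144.506 Y214.954
G1 X22.076 Y52.329
M5
G0 X114.441 Y263.510
M3 S283
G1 X68.305 Y262.957 F4148
G1 X42.986 Y214.765
G1 X90.639 Y9.308
G1 X133.833 Y185.312
G1 X88.200 Y166.621
G1 X114.441 Y263.510
M5
G0 X62.166 Y37.044
M3 S505
G1 X78.701 Y44.561 F1446
G1 X98.552 Y51.642
G1 X121.718 Y58.286
G1 X148.201 Y64.494
M5
G0 X40.755 Y116.498
M3 S505
G1 X118.784 Y105.903 F1446
M5
G0 X156.876 Y80.834
M3 S505
G1 X165.847 Y67.377 F1446
G1 X155.821 Y54.688
G1 X140.654 Y60.301
G1 X141.306 Y76.460
G1 X156.876 Y80.834
M5
G0 X0.000 Y0.000

1 u = 1 mm; y_m = 269.965 − y.

[1] `<path>` closed polygon, #0000ff→engrave S283 F4148: (22.076,52.329) → (46.046,184.840) → (144.506,214.954) → (22.076,52.329) (closed)

[2] `<path>` closed polygon, #0000ff→engrave S283 F4148: (114.441,263.510) → (68.305,262.957) → (42.986,214.765) → (90.639,9.308) → (133.833,185.312) → (88.200,166.621) → (114.441,263.510) (closed)

[3] `<path>` quadratic bezier, #ff8800→score S505 F1446: (62.166,37.044) → (78.701,44.561) → (98.552,51.642) → (121.718,58.286) → (148.201,64.494)

[4] `<polyline>` line segment, #ff8800→score S505 F1446: (40.755,116.498) → (118.784,105.903)

[5] `<path>` regular polygon, #ff8800→score S505 F1446: (156.876,80.834) → (165.847,67.377) → (155.821,54.688) → (140.654,60.301) → (141.306,76.460) → (156.876,80.834) (closed)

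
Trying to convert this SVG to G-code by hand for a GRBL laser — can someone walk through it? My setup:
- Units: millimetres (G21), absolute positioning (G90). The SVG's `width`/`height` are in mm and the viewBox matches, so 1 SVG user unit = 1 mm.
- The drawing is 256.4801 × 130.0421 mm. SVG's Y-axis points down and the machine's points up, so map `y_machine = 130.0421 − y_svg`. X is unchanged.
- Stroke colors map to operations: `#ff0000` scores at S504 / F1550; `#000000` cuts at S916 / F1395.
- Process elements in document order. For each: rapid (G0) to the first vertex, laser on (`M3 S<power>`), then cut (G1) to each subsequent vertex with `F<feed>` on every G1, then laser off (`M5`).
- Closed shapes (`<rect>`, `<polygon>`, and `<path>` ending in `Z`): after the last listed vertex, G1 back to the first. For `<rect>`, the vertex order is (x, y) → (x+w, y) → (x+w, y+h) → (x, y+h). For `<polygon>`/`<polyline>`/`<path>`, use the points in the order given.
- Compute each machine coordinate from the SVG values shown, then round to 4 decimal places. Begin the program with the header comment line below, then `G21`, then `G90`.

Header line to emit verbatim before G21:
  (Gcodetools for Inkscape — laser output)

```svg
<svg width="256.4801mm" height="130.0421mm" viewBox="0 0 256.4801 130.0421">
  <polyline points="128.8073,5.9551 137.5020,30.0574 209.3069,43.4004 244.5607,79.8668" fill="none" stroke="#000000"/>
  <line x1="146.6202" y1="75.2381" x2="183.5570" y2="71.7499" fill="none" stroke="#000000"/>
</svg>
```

viewBox `0 0 256.4801 130.0421` with mm width/height → 1 unit = 1 mm. Flip: y_m = 130.0421 − y_svg.

**Shape 1** — `<polyline>` open polyline, stroke `#000000` → cut (S916, F1395). Machine vertices: (128.8073,124.0870) → (137.5020,99.9847) → (209.3069,86.6417) → (244.5607,50.1753). Open path.

**Shape 2** — `<line>` line segment, stroke `#000000` → cut (S916, F1395). Machine vertices: (146.6202,54.8040) → (183.5570,58.2922). Open path.

(Gcodetools for Inkscape — laser output)
G21
G90
G0 X128.8073 Y124.0870
M3 S916
G1 X137.5020 Y99.9847 F1395
G1 X209.3069 Y86.6417 F1395
G1 X244.5607 Y50.1753 F1395
M5
G0 X146.6202 Y54.8040
M3 S916
G1 X183.5570 Y58.2922 F1395
M5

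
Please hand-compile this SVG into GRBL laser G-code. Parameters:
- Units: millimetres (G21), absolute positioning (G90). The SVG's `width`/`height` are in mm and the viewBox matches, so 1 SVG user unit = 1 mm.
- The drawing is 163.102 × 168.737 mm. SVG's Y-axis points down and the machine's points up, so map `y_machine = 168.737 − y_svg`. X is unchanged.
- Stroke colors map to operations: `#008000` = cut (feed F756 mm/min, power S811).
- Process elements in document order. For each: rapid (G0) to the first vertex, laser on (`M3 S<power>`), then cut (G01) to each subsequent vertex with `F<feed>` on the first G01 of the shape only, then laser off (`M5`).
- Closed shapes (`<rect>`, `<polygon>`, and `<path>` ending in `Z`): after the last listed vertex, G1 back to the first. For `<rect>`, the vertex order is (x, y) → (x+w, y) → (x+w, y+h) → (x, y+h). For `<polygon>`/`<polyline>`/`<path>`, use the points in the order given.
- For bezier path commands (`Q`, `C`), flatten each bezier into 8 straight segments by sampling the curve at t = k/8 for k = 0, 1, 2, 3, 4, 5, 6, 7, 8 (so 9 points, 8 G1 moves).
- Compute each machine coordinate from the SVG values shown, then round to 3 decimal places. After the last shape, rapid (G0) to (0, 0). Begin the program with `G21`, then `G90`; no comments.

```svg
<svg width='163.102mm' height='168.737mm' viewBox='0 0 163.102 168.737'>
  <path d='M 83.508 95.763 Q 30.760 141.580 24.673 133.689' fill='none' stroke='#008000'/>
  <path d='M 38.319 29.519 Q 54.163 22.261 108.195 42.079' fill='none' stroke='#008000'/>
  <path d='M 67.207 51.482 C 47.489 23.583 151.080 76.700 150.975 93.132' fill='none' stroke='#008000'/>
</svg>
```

G21
G90
G0 X83.508 Y72.974
M3 S811
G01 X71.050 Y62.359 F756
G01 X60.050 Y53.422
G01 X50.509 Y46.164
G01 X42.425 Y40.584
G01 X35.800 Y36.682
G01 X30.633 Y34.459
G01 X26.924 Y33.914
G01 X24.673 Y35.048
M5
G0 X38.319 Y139.218
M3 S811
G01 X42.877 Y140.609 F756
G01 X48.628 Y141.155
G01 X55.572 Y140.854
G01 X63.710 Y139.707
G01 X73.041 Y137.714
G01 X83.566 Y134.875
G01 X95.284 Y131.189
G01 X108.195 Y126.658
M5
G0 X67.207 Y117.255
M3 S811
G01 X65.149 Y124.149 F756
G01 X71.992 Y124.828
G01 X85.074 Y120.670
G01 X101.736 Y113.054
G01 X119.317 Y103.361
G01 X135.158 Y92.968
G01 X146.597 Y83.257
G01 X150.975 Y75.605
M5
G0 X0.000 Y0.000

1 u = 1 mm; y_m = 168.737 − y.

[1] `<path>` quadratic bezier, #008000→cut S811 F756: (83.508,72.974) → (71.050,62.359) → (60.050,53.422) → (50.509,46.164) → (42.425,40.584) → (35.800,36.682) → (30.633,34.459) → (26.924,33.914) → (24.673,35.048)

[2] `<path>` quadratic bezier, #008000→cut S811 F756: (38.319,139.218) → (42.877,140.609) → (48.628,141.155) → (55.572,140.854) → (63.710,139.707) → (73.041,137.714) → (83.566,134.875) → (95.284,131.189) → (108.195,126.658)

[3] `<path>` cubic bezier, #008000→cut S811 F756: (67.207,117.255) → (65.149,124.149) → (71.992,124.828) → (85.074,120.670) → (101.736,113.054) → (119.317,103.361) → (135.158,92.968) → (146.597,83.257) → (150.975,75.605)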